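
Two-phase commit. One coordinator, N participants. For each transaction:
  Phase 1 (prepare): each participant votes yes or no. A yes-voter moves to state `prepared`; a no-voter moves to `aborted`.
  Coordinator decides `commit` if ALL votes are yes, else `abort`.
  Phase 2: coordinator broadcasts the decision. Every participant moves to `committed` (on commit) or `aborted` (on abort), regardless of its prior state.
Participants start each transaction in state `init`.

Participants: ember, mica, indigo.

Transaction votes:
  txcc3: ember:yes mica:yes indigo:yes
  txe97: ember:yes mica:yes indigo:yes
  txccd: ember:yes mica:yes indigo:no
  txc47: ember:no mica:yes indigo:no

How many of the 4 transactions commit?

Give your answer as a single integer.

Answer: 2

Derivation:
txcc3: all yes -> commit (commits=1)
txe97: all yes -> commit (commits=2)
txccd: no from indigo -> abort (commits=2)
txc47: no from ember, indigo -> abort (commits=2)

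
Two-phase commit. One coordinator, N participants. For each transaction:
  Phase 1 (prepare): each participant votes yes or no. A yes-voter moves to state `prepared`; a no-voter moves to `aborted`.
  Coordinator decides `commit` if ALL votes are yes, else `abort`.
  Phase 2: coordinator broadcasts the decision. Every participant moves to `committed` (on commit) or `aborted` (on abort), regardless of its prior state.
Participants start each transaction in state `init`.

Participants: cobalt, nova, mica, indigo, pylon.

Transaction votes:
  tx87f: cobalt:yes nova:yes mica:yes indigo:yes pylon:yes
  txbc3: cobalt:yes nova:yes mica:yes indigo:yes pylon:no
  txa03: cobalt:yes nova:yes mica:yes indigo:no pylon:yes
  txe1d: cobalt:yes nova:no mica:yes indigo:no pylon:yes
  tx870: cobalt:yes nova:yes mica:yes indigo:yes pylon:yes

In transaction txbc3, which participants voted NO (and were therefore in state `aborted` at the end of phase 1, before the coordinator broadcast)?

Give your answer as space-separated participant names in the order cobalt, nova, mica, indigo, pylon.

Answer: pylon

Derivation:
Txn txbc3 phase 1: cobalt yes -> prepared; nova yes -> prepared; mica yes -> prepared; indigo yes -> prepared; pylon no -> aborted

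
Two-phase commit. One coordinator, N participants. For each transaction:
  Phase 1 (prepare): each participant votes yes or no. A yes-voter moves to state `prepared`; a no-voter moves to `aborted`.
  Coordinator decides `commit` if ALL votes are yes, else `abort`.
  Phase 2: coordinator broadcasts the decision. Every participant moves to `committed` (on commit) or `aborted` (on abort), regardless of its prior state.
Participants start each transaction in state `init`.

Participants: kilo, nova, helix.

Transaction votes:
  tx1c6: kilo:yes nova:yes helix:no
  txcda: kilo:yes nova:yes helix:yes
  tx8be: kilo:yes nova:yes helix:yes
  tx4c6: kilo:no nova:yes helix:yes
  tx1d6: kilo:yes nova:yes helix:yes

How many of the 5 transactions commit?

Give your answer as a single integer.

tx1c6: no from helix -> abort (commits=0)
txcda: all yes -> commit (commits=1)
tx8be: all yes -> commit (commits=2)
tx4c6: no from kilo -> abort (commits=2)
tx1d6: all yes -> commit (commits=3)

Answer: 3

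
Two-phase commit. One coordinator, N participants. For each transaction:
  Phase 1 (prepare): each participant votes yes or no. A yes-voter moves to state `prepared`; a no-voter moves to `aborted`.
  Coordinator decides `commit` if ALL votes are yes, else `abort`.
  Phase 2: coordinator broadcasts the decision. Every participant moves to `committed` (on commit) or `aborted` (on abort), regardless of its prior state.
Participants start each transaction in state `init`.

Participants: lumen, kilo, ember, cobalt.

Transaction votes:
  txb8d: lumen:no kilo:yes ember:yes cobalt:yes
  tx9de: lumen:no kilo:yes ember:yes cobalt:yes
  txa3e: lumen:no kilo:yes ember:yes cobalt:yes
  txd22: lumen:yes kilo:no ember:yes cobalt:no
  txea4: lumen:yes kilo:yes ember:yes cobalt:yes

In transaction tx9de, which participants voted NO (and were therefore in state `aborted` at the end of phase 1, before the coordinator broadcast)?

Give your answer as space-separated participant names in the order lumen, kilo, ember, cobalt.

Txn tx9de phase 1: lumen no -> aborted; kilo yes -> prepared; ember yes -> prepared; cobalt yes -> prepared

Answer: lumen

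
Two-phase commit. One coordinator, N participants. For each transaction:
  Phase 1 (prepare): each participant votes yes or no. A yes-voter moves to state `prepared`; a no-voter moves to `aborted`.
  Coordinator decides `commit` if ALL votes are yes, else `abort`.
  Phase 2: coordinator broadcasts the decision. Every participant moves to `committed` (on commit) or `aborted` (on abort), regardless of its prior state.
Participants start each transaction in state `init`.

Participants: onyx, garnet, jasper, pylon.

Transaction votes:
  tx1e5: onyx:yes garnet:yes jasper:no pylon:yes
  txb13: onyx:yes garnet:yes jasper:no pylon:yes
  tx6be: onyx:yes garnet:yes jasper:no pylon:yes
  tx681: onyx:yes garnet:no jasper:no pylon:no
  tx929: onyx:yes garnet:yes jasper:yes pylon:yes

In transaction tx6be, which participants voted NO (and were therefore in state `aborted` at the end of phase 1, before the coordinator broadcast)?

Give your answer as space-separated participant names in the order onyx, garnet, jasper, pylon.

Txn tx6be phase 1: onyx yes -> prepared; garnet yes -> prepared; jasper no -> aborted; pylon yes -> prepared

Answer: jasper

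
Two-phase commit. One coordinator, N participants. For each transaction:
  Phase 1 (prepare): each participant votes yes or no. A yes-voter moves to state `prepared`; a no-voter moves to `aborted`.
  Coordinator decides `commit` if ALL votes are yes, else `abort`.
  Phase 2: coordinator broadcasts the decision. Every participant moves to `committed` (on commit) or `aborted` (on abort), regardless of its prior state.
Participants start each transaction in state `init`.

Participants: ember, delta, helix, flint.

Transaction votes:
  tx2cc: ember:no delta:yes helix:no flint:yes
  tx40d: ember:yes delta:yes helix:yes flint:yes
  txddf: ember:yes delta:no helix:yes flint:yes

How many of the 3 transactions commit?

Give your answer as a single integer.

tx2cc: no from ember, helix -> abort (commits=0)
tx40d: all yes -> commit (commits=1)
txddf: no from delta -> abort (commits=1)

Answer: 1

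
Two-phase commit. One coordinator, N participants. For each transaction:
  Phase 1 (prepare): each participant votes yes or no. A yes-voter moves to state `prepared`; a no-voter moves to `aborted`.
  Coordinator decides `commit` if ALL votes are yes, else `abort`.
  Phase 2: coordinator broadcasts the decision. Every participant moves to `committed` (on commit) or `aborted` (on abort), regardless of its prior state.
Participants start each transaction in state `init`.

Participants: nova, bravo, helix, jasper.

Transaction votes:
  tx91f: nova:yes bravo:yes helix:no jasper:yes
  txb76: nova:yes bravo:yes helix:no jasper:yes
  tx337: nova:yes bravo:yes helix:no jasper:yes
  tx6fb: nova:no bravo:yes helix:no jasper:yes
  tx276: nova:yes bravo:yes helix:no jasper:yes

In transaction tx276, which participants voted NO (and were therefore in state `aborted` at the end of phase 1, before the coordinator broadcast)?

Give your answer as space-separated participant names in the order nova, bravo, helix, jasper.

Txn tx276 phase 1: nova yes -> prepared; bravo yes -> prepared; helix no -> aborted; jasper yes -> prepared

Answer: helix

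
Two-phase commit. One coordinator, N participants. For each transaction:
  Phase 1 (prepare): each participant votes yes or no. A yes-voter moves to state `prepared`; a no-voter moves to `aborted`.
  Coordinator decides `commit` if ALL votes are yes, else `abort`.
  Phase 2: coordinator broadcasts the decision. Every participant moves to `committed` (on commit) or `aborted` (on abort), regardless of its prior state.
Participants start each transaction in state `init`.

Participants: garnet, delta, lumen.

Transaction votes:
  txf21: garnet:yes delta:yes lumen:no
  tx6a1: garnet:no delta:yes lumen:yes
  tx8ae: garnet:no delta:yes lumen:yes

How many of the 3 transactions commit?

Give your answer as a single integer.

Answer: 0

Derivation:
txf21: no from lumen -> abort (commits=0)
tx6a1: no from garnet -> abort (commits=0)
tx8ae: no from garnet -> abort (commits=0)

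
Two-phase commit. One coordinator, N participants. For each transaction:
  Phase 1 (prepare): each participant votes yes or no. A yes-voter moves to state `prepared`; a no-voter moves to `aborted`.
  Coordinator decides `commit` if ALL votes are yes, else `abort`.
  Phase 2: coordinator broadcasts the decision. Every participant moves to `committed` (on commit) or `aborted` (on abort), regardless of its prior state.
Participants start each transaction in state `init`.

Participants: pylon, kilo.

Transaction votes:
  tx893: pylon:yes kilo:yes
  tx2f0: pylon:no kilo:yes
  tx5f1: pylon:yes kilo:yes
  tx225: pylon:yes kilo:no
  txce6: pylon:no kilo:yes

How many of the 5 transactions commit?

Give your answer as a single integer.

Answer: 2

Derivation:
tx893: all yes -> commit (commits=1)
tx2f0: no from pylon -> abort (commits=1)
tx5f1: all yes -> commit (commits=2)
tx225: no from kilo -> abort (commits=2)
txce6: no from pylon -> abort (commits=2)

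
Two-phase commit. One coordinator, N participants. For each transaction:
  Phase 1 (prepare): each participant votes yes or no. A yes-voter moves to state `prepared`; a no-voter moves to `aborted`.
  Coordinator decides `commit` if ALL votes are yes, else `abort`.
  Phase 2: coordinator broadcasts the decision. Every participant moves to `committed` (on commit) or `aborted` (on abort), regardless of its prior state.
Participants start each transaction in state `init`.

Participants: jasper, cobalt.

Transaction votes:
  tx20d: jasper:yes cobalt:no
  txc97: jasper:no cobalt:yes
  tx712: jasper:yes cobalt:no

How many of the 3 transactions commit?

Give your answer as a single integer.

Answer: 0

Derivation:
tx20d: no from cobalt -> abort (commits=0)
txc97: no from jasper -> abort (commits=0)
tx712: no from cobalt -> abort (commits=0)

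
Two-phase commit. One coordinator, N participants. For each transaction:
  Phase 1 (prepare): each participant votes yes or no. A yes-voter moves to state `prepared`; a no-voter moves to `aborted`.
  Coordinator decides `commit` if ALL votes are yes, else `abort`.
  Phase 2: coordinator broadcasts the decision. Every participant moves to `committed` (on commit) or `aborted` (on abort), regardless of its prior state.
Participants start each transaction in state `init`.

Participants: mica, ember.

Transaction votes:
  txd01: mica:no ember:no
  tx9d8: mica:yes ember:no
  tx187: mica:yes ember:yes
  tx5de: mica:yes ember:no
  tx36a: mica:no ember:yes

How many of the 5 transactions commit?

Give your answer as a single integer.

txd01: no from mica, ember -> abort (commits=0)
tx9d8: no from ember -> abort (commits=0)
tx187: all yes -> commit (commits=1)
tx5de: no from ember -> abort (commits=1)
tx36a: no from mica -> abort (commits=1)

Answer: 1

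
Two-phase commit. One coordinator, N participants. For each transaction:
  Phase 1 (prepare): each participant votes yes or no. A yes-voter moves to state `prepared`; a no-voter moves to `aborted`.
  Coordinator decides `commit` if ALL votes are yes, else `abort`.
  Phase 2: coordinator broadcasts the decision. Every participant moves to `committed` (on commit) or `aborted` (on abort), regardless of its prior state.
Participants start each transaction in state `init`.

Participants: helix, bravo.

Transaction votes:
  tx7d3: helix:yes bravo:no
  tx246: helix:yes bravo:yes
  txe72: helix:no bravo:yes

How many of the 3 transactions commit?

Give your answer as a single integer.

tx7d3: no from bravo -> abort (commits=0)
tx246: all yes -> commit (commits=1)
txe72: no from helix -> abort (commits=1)

Answer: 1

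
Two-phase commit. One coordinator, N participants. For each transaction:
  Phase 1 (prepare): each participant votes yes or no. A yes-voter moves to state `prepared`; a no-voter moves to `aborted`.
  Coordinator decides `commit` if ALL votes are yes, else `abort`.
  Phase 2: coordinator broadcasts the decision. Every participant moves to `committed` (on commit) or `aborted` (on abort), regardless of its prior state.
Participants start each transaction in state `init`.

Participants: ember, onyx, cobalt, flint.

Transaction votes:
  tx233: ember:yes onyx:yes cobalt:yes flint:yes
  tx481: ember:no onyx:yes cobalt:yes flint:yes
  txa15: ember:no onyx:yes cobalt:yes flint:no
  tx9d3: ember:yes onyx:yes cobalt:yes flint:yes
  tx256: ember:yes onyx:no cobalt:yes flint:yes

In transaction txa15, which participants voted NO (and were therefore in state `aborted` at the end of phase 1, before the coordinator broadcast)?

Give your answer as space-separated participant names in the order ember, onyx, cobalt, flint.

Txn txa15 phase 1: ember no -> aborted; onyx yes -> prepared; cobalt yes -> prepared; flint no -> aborted

Answer: ember flint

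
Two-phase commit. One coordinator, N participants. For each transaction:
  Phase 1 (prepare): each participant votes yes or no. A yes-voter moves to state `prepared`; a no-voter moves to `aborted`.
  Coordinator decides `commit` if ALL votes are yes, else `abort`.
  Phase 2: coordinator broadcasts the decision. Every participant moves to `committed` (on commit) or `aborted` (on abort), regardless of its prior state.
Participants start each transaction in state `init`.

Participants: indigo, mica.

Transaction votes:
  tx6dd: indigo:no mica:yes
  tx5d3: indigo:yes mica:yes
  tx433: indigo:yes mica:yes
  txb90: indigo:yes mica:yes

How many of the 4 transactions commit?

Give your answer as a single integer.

Answer: 3

Derivation:
tx6dd: no from indigo -> abort (commits=0)
tx5d3: all yes -> commit (commits=1)
tx433: all yes -> commit (commits=2)
txb90: all yes -> commit (commits=3)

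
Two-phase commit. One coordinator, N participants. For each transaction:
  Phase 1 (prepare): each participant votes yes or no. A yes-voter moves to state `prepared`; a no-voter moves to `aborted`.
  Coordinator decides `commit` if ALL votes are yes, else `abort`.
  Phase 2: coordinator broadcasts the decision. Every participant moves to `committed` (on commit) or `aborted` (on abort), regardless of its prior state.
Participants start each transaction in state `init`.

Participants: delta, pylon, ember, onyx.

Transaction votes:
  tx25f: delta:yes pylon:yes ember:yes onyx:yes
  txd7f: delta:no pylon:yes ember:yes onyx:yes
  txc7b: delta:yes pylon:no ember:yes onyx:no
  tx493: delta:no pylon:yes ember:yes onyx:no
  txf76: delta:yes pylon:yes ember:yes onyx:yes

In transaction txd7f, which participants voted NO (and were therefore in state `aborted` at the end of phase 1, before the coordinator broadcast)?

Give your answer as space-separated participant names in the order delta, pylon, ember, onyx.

Txn txd7f phase 1: delta no -> aborted; pylon yes -> prepared; ember yes -> prepared; onyx yes -> prepared

Answer: delta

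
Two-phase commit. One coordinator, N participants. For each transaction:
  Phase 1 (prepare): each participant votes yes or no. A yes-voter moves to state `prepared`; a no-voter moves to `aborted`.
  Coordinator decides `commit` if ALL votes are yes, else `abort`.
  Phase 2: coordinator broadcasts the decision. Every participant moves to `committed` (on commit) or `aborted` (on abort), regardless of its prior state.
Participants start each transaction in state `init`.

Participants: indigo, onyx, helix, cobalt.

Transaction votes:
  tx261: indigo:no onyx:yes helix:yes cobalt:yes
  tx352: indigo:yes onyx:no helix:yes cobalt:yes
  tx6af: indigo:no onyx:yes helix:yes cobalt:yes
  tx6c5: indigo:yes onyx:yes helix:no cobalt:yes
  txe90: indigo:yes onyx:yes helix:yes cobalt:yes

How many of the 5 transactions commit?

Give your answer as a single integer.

tx261: no from indigo -> abort (commits=0)
tx352: no from onyx -> abort (commits=0)
tx6af: no from indigo -> abort (commits=0)
tx6c5: no from helix -> abort (commits=0)
txe90: all yes -> commit (commits=1)

Answer: 1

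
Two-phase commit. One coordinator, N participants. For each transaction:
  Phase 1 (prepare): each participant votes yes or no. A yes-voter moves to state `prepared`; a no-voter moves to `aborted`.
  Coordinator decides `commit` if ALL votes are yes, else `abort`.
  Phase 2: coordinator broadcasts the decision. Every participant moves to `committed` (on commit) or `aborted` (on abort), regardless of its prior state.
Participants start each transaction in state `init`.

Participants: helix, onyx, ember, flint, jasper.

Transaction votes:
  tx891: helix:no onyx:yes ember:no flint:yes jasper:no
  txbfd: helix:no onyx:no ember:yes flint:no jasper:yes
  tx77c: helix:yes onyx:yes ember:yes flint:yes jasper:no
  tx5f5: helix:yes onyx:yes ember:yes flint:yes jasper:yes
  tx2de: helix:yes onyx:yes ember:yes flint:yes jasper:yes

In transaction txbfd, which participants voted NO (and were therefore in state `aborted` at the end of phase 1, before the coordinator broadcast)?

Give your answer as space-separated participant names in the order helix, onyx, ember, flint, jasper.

Txn txbfd phase 1: helix no -> aborted; onyx no -> aborted; ember yes -> prepared; flint no -> aborted; jasper yes -> prepared

Answer: helix onyx flint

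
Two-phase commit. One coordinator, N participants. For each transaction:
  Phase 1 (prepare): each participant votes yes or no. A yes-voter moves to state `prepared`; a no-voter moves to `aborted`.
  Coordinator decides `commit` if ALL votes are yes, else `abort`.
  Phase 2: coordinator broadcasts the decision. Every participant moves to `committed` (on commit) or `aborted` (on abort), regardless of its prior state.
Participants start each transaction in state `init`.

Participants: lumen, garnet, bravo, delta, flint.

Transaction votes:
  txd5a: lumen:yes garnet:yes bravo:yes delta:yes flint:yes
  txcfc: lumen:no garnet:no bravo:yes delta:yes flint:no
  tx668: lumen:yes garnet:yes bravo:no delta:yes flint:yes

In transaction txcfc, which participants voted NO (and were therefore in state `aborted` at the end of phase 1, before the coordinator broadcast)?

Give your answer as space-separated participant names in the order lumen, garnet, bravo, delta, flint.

Txn txcfc phase 1: lumen no -> aborted; garnet no -> aborted; bravo yes -> prepared; delta yes -> prepared; flint no -> aborted

Answer: lumen garnet flint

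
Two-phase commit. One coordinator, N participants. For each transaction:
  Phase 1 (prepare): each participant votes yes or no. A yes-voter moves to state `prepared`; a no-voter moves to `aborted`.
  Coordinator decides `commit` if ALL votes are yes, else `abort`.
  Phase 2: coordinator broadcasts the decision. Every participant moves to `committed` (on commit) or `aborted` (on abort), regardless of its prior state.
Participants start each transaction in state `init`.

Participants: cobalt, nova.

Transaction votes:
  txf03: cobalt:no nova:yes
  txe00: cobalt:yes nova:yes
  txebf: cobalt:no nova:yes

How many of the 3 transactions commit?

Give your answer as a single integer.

Answer: 1

Derivation:
txf03: no from cobalt -> abort (commits=0)
txe00: all yes -> commit (commits=1)
txebf: no from cobalt -> abort (commits=1)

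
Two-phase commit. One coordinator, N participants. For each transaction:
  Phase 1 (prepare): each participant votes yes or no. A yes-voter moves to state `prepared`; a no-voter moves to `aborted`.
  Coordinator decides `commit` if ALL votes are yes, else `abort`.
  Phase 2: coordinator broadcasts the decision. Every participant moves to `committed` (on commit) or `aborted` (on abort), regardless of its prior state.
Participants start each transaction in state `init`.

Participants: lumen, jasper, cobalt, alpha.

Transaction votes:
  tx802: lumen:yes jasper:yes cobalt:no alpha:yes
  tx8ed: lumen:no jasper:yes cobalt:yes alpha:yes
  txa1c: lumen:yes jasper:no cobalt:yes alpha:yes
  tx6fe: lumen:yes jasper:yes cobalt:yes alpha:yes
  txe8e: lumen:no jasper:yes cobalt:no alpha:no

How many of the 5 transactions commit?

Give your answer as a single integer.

tx802: no from cobalt -> abort (commits=0)
tx8ed: no from lumen -> abort (commits=0)
txa1c: no from jasper -> abort (commits=0)
tx6fe: all yes -> commit (commits=1)
txe8e: no from lumen, cobalt, alpha -> abort (commits=1)

Answer: 1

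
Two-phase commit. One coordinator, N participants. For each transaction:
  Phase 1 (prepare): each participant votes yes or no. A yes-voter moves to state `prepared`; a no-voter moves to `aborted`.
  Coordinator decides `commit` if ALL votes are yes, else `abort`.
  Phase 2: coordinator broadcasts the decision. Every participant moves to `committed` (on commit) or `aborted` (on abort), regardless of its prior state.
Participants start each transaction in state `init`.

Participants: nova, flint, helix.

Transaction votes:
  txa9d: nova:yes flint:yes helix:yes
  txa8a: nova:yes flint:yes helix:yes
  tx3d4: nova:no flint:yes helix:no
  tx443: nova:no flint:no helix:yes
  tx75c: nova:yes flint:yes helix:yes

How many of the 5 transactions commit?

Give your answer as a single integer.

txa9d: all yes -> commit (commits=1)
txa8a: all yes -> commit (commits=2)
tx3d4: no from nova, helix -> abort (commits=2)
tx443: no from nova, flint -> abort (commits=2)
tx75c: all yes -> commit (commits=3)

Answer: 3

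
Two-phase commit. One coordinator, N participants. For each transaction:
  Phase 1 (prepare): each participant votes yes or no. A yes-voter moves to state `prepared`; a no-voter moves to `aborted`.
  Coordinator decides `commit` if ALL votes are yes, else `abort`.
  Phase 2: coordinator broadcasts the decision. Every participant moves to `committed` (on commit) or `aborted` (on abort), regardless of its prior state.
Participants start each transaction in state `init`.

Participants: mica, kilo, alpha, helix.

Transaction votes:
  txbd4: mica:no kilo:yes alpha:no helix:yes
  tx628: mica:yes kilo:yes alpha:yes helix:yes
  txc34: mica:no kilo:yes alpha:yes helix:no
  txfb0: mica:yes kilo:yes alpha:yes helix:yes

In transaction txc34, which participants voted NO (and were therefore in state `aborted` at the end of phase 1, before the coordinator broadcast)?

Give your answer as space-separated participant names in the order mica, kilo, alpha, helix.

Txn txc34 phase 1: mica no -> aborted; kilo yes -> prepared; alpha yes -> prepared; helix no -> aborted

Answer: mica helix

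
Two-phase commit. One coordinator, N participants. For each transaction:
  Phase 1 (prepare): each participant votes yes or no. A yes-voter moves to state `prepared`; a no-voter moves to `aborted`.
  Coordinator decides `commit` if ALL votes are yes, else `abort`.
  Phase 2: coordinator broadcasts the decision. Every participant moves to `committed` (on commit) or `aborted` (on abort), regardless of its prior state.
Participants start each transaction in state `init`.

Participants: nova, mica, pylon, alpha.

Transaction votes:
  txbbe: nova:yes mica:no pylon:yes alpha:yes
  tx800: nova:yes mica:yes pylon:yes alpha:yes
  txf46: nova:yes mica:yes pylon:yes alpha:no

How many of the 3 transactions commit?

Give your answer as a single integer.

Answer: 1

Derivation:
txbbe: no from mica -> abort (commits=0)
tx800: all yes -> commit (commits=1)
txf46: no from alpha -> abort (commits=1)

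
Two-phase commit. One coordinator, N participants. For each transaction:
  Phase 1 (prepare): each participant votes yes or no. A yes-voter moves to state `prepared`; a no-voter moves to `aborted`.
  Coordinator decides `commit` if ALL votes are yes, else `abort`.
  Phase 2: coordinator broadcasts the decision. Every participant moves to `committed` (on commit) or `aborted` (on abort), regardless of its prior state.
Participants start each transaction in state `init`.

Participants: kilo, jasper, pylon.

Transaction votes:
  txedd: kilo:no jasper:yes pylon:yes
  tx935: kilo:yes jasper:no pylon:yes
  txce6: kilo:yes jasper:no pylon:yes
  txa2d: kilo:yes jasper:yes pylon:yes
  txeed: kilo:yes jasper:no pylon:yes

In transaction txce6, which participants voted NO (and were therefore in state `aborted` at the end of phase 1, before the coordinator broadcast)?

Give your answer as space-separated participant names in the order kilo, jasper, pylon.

Answer: jasper

Derivation:
Txn txce6 phase 1: kilo yes -> prepared; jasper no -> aborted; pylon yes -> prepared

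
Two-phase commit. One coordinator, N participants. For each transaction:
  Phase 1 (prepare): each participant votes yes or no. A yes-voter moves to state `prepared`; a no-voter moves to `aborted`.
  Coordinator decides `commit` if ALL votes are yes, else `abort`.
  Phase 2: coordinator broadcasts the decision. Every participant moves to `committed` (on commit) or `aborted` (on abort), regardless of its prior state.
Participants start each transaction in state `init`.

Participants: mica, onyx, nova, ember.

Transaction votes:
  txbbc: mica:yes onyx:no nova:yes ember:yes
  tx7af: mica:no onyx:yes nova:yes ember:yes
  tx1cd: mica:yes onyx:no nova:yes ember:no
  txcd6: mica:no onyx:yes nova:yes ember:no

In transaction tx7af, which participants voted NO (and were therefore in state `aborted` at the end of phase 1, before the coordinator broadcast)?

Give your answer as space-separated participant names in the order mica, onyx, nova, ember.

Answer: mica

Derivation:
Txn tx7af phase 1: mica no -> aborted; onyx yes -> prepared; nova yes -> prepared; ember yes -> prepared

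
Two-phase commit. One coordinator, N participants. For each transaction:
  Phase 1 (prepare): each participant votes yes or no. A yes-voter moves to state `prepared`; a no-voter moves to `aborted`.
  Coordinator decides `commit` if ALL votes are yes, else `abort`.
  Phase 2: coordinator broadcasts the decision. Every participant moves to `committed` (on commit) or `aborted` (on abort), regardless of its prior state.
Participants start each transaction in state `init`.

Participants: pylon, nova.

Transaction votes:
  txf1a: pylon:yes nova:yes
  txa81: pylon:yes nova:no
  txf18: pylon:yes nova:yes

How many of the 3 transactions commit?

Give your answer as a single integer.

txf1a: all yes -> commit (commits=1)
txa81: no from nova -> abort (commits=1)
txf18: all yes -> commit (commits=2)

Answer: 2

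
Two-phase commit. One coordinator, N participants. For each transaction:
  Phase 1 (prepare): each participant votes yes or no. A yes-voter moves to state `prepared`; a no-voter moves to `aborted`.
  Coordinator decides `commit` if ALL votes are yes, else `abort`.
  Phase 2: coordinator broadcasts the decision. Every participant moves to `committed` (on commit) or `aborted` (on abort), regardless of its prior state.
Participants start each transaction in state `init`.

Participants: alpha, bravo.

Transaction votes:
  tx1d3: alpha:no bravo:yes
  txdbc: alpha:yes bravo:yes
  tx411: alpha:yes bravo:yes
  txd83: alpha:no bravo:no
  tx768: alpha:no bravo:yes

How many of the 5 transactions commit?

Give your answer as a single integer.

tx1d3: no from alpha -> abort (commits=0)
txdbc: all yes -> commit (commits=1)
tx411: all yes -> commit (commits=2)
txd83: no from alpha, bravo -> abort (commits=2)
tx768: no from alpha -> abort (commits=2)

Answer: 2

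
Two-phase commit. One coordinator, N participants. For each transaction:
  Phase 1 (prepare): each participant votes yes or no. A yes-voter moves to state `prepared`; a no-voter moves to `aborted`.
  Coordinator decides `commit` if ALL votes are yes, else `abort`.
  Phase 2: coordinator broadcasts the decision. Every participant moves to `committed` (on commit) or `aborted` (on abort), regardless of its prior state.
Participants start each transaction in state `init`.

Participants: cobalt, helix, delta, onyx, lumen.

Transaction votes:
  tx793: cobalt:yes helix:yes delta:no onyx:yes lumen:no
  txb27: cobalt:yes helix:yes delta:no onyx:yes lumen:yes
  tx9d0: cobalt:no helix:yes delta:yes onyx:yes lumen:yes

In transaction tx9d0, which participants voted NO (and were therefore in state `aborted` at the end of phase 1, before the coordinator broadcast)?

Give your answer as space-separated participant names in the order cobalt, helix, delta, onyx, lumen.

Txn tx9d0 phase 1: cobalt no -> aborted; helix yes -> prepared; delta yes -> prepared; onyx yes -> prepared; lumen yes -> prepared

Answer: cobalt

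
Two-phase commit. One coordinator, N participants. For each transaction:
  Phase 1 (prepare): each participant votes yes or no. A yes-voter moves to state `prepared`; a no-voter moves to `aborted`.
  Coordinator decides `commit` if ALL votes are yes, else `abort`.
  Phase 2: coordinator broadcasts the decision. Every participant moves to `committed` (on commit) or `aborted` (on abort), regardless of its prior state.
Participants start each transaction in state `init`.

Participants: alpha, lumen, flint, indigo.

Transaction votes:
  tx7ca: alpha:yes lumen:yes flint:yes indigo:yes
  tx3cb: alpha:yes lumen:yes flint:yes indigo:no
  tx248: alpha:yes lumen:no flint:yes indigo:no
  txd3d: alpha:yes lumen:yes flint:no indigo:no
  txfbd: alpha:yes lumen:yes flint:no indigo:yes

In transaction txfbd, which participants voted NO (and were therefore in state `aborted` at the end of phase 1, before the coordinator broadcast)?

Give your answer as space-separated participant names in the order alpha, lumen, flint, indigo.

Answer: flint

Derivation:
Txn txfbd phase 1: alpha yes -> prepared; lumen yes -> prepared; flint no -> aborted; indigo yes -> prepared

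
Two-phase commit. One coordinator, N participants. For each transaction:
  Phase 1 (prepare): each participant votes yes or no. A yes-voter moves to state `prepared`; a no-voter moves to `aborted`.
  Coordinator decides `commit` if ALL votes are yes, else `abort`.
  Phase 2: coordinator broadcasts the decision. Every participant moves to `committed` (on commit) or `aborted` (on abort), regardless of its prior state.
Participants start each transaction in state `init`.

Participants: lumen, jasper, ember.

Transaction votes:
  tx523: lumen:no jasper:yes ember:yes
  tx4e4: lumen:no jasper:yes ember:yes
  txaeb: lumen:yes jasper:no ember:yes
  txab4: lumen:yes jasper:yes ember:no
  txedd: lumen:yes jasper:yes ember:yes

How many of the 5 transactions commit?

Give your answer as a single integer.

Answer: 1

Derivation:
tx523: no from lumen -> abort (commits=0)
tx4e4: no from lumen -> abort (commits=0)
txaeb: no from jasper -> abort (commits=0)
txab4: no from ember -> abort (commits=0)
txedd: all yes -> commit (commits=1)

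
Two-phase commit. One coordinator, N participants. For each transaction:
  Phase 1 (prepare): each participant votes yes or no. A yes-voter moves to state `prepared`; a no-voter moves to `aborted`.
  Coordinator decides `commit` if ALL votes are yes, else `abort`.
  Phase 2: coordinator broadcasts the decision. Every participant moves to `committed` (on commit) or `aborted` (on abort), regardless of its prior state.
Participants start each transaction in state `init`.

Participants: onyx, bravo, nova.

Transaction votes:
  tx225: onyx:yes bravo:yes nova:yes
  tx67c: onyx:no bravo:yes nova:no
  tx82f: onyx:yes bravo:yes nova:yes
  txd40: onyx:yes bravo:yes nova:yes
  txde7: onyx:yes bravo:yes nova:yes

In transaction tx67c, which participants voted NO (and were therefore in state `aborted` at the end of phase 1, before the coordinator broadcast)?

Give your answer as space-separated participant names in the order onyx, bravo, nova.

Txn tx67c phase 1: onyx no -> aborted; bravo yes -> prepared; nova no -> aborted

Answer: onyx nova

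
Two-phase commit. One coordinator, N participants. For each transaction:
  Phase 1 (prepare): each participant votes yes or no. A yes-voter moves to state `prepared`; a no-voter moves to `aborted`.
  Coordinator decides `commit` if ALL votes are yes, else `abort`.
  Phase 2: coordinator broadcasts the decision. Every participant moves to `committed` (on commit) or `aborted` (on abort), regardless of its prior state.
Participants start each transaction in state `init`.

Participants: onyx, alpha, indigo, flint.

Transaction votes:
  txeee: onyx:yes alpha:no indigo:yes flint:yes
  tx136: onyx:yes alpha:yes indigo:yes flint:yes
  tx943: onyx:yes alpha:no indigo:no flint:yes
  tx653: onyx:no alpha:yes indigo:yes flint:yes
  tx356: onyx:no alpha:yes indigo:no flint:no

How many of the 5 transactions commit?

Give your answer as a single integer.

txeee: no from alpha -> abort (commits=0)
tx136: all yes -> commit (commits=1)
tx943: no from alpha, indigo -> abort (commits=1)
tx653: no from onyx -> abort (commits=1)
tx356: no from onyx, indigo, flint -> abort (commits=1)

Answer: 1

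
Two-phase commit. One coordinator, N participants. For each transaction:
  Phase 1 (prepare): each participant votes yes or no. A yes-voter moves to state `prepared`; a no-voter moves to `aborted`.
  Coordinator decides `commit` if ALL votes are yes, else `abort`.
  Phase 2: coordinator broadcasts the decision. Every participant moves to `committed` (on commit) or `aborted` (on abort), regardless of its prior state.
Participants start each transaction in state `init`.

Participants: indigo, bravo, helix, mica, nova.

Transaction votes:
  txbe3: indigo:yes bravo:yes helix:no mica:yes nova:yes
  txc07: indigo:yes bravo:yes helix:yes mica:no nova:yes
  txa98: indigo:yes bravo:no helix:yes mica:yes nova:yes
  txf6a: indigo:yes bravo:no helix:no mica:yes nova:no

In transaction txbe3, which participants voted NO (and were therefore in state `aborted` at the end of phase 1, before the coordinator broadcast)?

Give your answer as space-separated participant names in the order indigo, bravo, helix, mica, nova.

Answer: helix

Derivation:
Txn txbe3 phase 1: indigo yes -> prepared; bravo yes -> prepared; helix no -> aborted; mica yes -> prepared; nova yes -> prepared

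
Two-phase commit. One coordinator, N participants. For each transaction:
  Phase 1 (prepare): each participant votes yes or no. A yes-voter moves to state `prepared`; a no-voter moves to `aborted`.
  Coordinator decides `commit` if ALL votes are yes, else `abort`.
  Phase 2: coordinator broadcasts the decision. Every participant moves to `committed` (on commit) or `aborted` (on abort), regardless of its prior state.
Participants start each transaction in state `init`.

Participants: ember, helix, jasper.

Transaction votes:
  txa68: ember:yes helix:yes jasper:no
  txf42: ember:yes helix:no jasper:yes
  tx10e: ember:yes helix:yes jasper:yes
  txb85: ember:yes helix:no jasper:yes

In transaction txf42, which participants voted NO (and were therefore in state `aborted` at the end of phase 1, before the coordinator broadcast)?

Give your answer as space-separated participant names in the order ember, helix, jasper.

Answer: helix

Derivation:
Txn txf42 phase 1: ember yes -> prepared; helix no -> aborted; jasper yes -> prepared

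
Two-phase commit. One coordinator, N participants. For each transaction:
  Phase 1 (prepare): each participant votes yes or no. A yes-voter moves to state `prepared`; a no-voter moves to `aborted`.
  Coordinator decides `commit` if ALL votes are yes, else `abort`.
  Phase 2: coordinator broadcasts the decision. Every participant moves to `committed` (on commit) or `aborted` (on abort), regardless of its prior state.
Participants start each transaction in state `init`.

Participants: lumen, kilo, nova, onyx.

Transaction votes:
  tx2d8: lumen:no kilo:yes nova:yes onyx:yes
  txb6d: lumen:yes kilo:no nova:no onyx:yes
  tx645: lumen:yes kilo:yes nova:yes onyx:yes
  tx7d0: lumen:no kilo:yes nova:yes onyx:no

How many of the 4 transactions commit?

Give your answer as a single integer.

tx2d8: no from lumen -> abort (commits=0)
txb6d: no from kilo, nova -> abort (commits=0)
tx645: all yes -> commit (commits=1)
tx7d0: no from lumen, onyx -> abort (commits=1)

Answer: 1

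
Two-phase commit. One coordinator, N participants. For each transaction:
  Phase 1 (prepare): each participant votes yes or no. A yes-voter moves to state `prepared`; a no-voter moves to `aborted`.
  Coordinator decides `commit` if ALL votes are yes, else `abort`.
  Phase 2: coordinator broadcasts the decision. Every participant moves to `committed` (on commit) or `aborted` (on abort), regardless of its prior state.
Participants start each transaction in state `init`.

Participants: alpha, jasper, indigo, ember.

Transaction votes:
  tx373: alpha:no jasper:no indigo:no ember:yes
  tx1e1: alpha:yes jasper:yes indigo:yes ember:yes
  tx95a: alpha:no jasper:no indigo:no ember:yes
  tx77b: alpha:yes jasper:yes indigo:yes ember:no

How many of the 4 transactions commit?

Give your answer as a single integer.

tx373: no from alpha, jasper, indigo -> abort (commits=0)
tx1e1: all yes -> commit (commits=1)
tx95a: no from alpha, jasper, indigo -> abort (commits=1)
tx77b: no from ember -> abort (commits=1)

Answer: 1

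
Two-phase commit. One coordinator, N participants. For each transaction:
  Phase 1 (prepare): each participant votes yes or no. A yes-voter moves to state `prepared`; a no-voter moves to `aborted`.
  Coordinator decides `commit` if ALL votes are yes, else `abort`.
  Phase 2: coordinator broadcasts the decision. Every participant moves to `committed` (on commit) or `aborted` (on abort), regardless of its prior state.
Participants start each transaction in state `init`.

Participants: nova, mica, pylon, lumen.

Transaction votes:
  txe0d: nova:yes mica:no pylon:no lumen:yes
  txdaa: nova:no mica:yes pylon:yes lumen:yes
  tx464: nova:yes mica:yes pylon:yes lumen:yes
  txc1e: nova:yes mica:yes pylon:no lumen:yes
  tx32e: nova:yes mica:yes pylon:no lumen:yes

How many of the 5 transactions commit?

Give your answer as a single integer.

txe0d: no from mica, pylon -> abort (commits=0)
txdaa: no from nova -> abort (commits=0)
tx464: all yes -> commit (commits=1)
txc1e: no from pylon -> abort (commits=1)
tx32e: no from pylon -> abort (commits=1)

Answer: 1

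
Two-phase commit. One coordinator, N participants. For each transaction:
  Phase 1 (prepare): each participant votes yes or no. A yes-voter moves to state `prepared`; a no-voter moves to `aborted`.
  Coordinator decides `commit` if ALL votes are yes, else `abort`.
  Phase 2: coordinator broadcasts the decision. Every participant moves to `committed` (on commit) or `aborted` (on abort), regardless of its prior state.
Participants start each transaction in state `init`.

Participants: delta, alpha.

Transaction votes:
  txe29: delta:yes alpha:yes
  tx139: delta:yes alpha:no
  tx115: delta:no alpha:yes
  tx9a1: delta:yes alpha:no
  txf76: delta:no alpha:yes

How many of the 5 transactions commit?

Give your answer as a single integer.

Answer: 1

Derivation:
txe29: all yes -> commit (commits=1)
tx139: no from alpha -> abort (commits=1)
tx115: no from delta -> abort (commits=1)
tx9a1: no from alpha -> abort (commits=1)
txf76: no from delta -> abort (commits=1)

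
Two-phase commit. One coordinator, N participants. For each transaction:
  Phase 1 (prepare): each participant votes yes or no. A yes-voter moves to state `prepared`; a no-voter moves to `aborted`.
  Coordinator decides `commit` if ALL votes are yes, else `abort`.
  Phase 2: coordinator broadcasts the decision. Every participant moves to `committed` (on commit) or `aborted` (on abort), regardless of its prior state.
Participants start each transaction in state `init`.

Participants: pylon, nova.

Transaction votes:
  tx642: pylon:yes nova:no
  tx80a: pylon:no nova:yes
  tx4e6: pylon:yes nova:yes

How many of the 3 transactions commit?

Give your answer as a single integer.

tx642: no from nova -> abort (commits=0)
tx80a: no from pylon -> abort (commits=0)
tx4e6: all yes -> commit (commits=1)

Answer: 1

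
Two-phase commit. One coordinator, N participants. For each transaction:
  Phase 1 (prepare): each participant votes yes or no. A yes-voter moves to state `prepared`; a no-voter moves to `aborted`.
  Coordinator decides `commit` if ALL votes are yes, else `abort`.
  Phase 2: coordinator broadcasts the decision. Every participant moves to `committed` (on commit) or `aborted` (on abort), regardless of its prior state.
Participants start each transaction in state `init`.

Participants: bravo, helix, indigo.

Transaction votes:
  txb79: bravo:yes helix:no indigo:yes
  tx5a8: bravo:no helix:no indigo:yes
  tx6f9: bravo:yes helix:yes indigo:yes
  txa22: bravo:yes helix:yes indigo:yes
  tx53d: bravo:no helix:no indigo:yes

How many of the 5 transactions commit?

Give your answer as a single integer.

Answer: 2

Derivation:
txb79: no from helix -> abort (commits=0)
tx5a8: no from bravo, helix -> abort (commits=0)
tx6f9: all yes -> commit (commits=1)
txa22: all yes -> commit (commits=2)
tx53d: no from bravo, helix -> abort (commits=2)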